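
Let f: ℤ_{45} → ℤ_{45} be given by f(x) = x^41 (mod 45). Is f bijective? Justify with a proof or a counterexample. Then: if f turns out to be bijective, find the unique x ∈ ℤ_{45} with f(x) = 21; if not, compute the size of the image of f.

f(0) = 0^41 = 0.
f(15): Repeated squaring mod 45: 15^1 ≡ 15, 15^2 ≡ 15² = 225 ≡ 0, 15^4 ≡ 0² = 0, 15^8 ≡ 0² = 0, 15^16 ≡ 0² = 0, 15^32 ≡ 0² = 0. Since 41 = 32 + 8 + 1, 15^41 ≡ 0·0·15: 0·0 = 0, then 0·15 = 0. So 15^41 ≡ 0 (mod 45).
So f(0) = f(15) = 0 while 0 ≠ 15, hence f is not injective, hence not bijective.
Since f is not bijective, we determine |image(f)|. Computing x^41 mod 45 for each x (by repeated squaring, reducing mod 45 at every step), the values f(0), f(1), …, f(44) are: 0, 1, 32, 18, 34, 20, 36, 22, 8, 9, 10, 41, 27, 43, 29, 0, 31, 17, 18, 19, 5, 36, 7, 38, 9, 40, 26, 27, 28, 14, 0, 16, 2, 18, 4, 35, 36, 37, 23, 9, 25, 11, 27, 13, 44.
The distinct values are {0, 1, 2, 4, 5, 7, 8, 9, 10, 11, 13, 14, 16, 17, 18, 19, 20, 22, 23, 25, 26, 27, 28, 29, 31, 32, 34, 35, 36, 37, 38, 40, 41, 43, 44}; there are 35 of them.

35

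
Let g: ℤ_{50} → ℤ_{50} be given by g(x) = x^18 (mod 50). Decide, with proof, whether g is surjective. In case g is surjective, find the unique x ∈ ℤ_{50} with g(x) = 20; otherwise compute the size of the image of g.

22

g(0) = 0^18 = 0.
g(10): Repeated squaring mod 50: 10^1 ≡ 10, 10^2 ≡ 10² = 100 ≡ 0, 10^4 ≡ 0² = 0, 10^8 ≡ 0² = 0, 10^16 ≡ 0² = 0. Since 18 = 16 + 2, 10^18 ≡ 0·0: 0·0 = 0. So 10^18 ≡ 0 (mod 50).
So g(0) = g(10) = 0 while 0 ≠ 10, therefore g is not injective.
A non-injective map from the 50-element set ℤ_{50} to itself takes at most 49 distinct values, so it cannot be surjective. Therefore g is not surjective.
Since g is not surjective, we determine |image(g)|. Computing x^18 mod 50 for each x (by repeated squaring, reducing mod 50 at every step), the values g(0), g(1), …, g(49) are: 0, 1, 44, 39, 36, 25, 16, 49, 34, 21, 0, 31, 4, 29, 6, 25, 46, 9, 24, 41, 0, 11, 14, 19, 26, 25, 26, 19, 14, 11, 0, 41, 24, 9, 46, 25, 6, 29, 4, 31, 0, 21, 34, 49, 16, 25, 36, 39, 44, 1.
The distinct values are {0, 1, 4, 6, 9, 11, 14, 16, 19, 21, 24, 25, 26, 29, 31, 34, 36, 39, 41, 44, 46, 49}; there are 22 of them.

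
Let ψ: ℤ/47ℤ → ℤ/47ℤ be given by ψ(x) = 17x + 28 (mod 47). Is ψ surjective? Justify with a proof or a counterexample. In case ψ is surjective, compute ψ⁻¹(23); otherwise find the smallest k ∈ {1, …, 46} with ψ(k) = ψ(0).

8

Since gcd(17, 47) = 1, 17 is invertible modulo 47. Euclid's algorithm: 47 = 2·17 + 13, 17 = 1·13 + 4, 13 = 3·4 + 1; back-substituting gives 1 = 36·17 − 13·47, so 17⁻¹ ≡ 36 (mod 47).
For any y ∈ ℤ/47ℤ, x = 36(y − 28) mod 47 satisfies ψ(x) = 17·36(y − 28) + 28 ≡ y (since 17·36 ≡ 1 mod 47). So every y has a preimage.
Therefore ψ is surjective.
Since ψ is surjective, we find ψ⁻¹(23): we need 17x ≡ 23 − 28 ≡ 42 (mod 47). Using 17⁻¹ = 36: x ≡ 36·42 = 1512 = 32·47 + 8, so x = 8.
Check: ψ(8) = 17·8 + 28 = 164 = 3·47 + 23 ≡ 23 (mod 47).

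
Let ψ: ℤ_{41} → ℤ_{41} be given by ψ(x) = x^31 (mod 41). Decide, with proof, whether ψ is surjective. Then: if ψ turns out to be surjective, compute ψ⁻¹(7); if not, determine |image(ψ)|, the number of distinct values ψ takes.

Since 41 is prime, the nonzero elements of ℤ_{41} form a cyclic group of order 40.
As gcd(31, 40) = 1, raising to the 31st power is a bijection on this group: if a^31 ≡ b^31 then (ab^{−1})^31 = 1, and the only element of order dividing gcd(31, 40) = 1 is 1, so a = b.
With ψ(0) = 0 this makes ψ injective on all of ℤ_{41}, hence bijective (finite equal-size domain and codomain). In particular ψ is surjective.
Since ψ is surjective, we find the preimage of 7. The inverse of x ↦ x^31 on (ℤ_{41})^× is x ↦ x^31, because 31·31 = 961 = 24·40 + 1 ≡ 1 (mod 40) and x^{40} = 1 for x ≠ 0 (Fermat). So ψ⁻¹(7) = 7^31 mod 41.
Repeated squaring mod 41: 7^1 ≡ 7, 7^2 ≡ 7² = 49 ≡ 8, 7^4 ≡ 8² = 64 ≡ 23, 7^8 ≡ 23² = 529 ≡ 37, 7^16 ≡ 37² = 1369 ≡ 16. Since 31 = 16 + 8 + 4 + 2 + 1, 7^31 ≡ 16·37·23·8·7: 16·37 = 592 ≡ 18, then 18·23 = 414 ≡ 4, then 4·8 = 32, then 32·7 = 224 ≡ 19. So 7^31 ≡ 19 (mod 41).
Hence ψ⁻¹(7) = 19.

19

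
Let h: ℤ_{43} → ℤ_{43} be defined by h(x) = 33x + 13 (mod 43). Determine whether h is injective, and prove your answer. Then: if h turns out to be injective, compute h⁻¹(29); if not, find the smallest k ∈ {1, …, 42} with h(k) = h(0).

If h(x_1) = h(x_2), then 33x_1 ≡ 33x_2 (mod 43). Because gcd(33, 43) = 1, we may cancel 33 to get x_1 ≡ x_2 (mod 43).
So h is injective.
We now compute 33⁻¹ mod 43 explicitly. Euclid's algorithm: 43 = 1·33 + 10, 33 = 3·10 + 3, 10 = 3·3 + 1; back-substituting gives 1 = 30·33 − 23·43, so 33⁻¹ ≡ 30 (mod 43).
Since h is injective, we find h⁻¹(29): we need 33x ≡ 29 − 13 ≡ 16 (mod 43). Using 33⁻¹ = 30: x ≡ 30·16 = 480 = 11·43 + 7, so x = 7.
Check: h(7) = 33·7 + 13 = 244 = 5·43 + 29 ≡ 29 (mod 43).

7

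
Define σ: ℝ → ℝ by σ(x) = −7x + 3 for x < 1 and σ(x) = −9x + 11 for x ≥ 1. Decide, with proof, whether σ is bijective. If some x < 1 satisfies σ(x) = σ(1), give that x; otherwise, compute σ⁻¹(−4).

Both pieces are strictly decreasing (slopes −7 and −9), so each is injective on its own interval.
The left piece maps (−∞, 1) onto (−4, ∞); the right piece maps [1, ∞) onto (−∞, 2].
These images overlap. In particular σ(1) = 2 (right piece), and solving −7x + 3 = 2 on the left piece gives x = 1/7 < 1.
So σ(1/7) = σ(1) with 1/7 ≠ 1, and σ is not injective, hence not bijective. This x = 1/7 is the requested value below 1.

1/7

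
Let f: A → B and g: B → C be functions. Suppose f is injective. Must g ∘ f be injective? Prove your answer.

not injective

No. Take A = B = C = {0, 1, 2}, f = identity (injective), and g(x) = 0 for every x.
Then (g ∘ f)(0) = 0 = (g ∘ f)(2) with 0 ≠ 2, so g ∘ f is not injective.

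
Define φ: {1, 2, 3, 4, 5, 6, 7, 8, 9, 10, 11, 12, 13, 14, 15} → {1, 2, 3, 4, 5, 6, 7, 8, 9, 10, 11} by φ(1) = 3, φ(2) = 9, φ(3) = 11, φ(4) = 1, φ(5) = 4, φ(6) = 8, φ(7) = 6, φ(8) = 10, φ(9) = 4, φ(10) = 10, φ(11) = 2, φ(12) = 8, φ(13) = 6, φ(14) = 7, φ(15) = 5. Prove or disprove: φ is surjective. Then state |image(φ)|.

Every element of the codomain has a preimage: 1 = φ(4), 2 = φ(11), 3 = φ(1), 4 = φ(5), 5 = φ(15), 6 = φ(7), 7 = φ(14), 8 = φ(6), 9 = φ(2), 10 = φ(8), 11 = φ(3).
Thus φ is surjective.
The image of φ is {1, 2, 3, 4, 5, 6, 7, 8, 9, 10, 11}, which has 11 elements.

11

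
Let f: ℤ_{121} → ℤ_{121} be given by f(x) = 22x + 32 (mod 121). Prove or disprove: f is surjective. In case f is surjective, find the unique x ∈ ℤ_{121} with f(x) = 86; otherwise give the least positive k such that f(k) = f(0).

11

Recall: surjectivity means every element of the codomain has a preimage under f.
Since gcd(22, 121) = 11, we have 22x ≡ 0 (mod 11) for all x, so f(x) ≡ 10 (mod 11).
But 0 ≢ 10 (mod 11), so 0 ∈ ℤ_{121} has no preimage. Hence f is not surjective.
Since f is not surjective, we find the least positive k with f(k) = f(0): this means 22k ≡ 0 (mod 121), i.e. 121 ∣ 22k. Since gcd(22, 121) = 11, dividing through by 11 this holds exactly when 11 ∣ 2k, and as gcd(2, 11) = 1, exactly when 11 ∣ k.
The smallest positive such k is 11.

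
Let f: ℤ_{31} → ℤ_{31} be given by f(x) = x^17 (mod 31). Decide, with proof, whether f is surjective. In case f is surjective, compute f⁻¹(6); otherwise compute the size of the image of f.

26

Since 31 is prime, the nonzero elements of ℤ_{31} form a cyclic group of order 30.
As gcd(17, 30) = 1, raising to the 17th power is a bijection on this group: if s^17 ≡ t^17 then (st^{−1})^17 = 1, and the only element of order dividing gcd(17, 30) = 1 is 1, so s = t.
With f(0) = 0 this makes f injective on all of ℤ_{31}, hence bijective (finite equal-size domain and codomain). In particular f is surjective.
Since f is surjective, we find the preimage of 6. The inverse of x ↦ x^17 on (ℤ_{31})^× is x ↦ x^23, because 17·23 = 391 = 13·30 + 1 ≡ 1 (mod 30) and x^{30} = 1 for x ≠ 0 (Fermat). So f⁻¹(6) = 6^23 mod 31.
Repeated squaring mod 31: 6^1 ≡ 6, 6^2 ≡ 6² = 36 ≡ 5, 6^4 ≡ 5² = 25, 6^8 ≡ 25² = 625 ≡ 5, 6^16 ≡ 5² = 25. Since 23 = 16 + 4 + 2 + 1, 6^23 ≡ 25·25·5·6: 25·25 = 625 ≡ 5, then 5·5 = 25, then 25·6 = 150 ≡ 26. So 6^23 ≡ 26 (mod 31).
Hence f⁻¹(6) = 26.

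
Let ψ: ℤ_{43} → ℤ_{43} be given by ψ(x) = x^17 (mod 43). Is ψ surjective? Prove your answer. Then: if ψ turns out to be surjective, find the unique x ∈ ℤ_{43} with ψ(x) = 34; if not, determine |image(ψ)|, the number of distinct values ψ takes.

Since 43 is prime, the nonzero elements of ℤ_{43} form a cyclic group of order 42.
As gcd(17, 42) = 1, raising to the 17th power is a bijection on this group: if u^17 ≡ v^17 then (uv^{−1})^17 = 1, and the only element of order dividing gcd(17, 42) = 1 is 1, so u = v.
With ψ(0) = 0 this makes ψ injective on all of ℤ_{43}, hence bijective (finite equal-size domain and codomain). In particular ψ is surjective.
Since ψ is surjective, we find the preimage of 34. The inverse of x ↦ x^17 on (ℤ_{43})^× is x ↦ x^5, because 17·5 = 85 = 2·42 + 1 ≡ 1 (mod 42) and x^{42} = 1 for x ≠ 0 (Fermat). So ψ⁻¹(34) = 34^5 mod 43.
Repeated squaring mod 43: 34^1 ≡ 34, 34^2 ≡ 34² = 1156 ≡ 38, 34^4 ≡ 38² = 1444 ≡ 25. Since 5 = 4 + 1, 34^5 ≡ 25·34: 25·34 = 850 ≡ 33. So 34^5 ≡ 33 (mod 43).
Hence ψ⁻¹(34) = 33.

33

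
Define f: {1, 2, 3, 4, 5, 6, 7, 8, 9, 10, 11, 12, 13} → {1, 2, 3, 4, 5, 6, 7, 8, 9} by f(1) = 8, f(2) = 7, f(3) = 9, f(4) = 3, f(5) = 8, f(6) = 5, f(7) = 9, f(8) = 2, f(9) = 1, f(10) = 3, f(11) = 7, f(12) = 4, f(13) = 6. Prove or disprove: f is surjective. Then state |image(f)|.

9

Every element of the codomain has a preimage: 1 = f(9), 2 = f(8), 3 = f(4), 4 = f(12), 5 = f(6), 6 = f(13), 7 = f(2), 8 = f(1), 9 = f(3).
Therefore f is surjective.
The image of f is {1, 2, 3, 4, 5, 6, 7, 8, 9}, which has 9 elements.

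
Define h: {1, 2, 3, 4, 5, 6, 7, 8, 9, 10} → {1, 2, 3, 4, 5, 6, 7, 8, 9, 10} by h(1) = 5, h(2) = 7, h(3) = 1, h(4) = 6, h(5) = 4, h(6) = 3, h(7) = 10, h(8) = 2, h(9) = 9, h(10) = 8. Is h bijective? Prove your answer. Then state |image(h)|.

10

The values 5, 7, 1, 6, 4, 3, 10, 2, 9, 8 are a permutation of {1, 2, 3, 4, 5, 6, 7, 8, 9, 10}: each element appears exactly once.
So h is injective and surjective, hence bijective.
The image of h is {1, 2, 3, 4, 5, 6, 7, 8, 9, 10}, which has 10 elements.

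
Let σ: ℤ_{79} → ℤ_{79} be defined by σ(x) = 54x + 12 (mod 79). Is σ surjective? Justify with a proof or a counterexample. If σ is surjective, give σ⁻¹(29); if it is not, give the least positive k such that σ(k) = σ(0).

Recall: σ is surjective if every y in the codomain equals σ(x) for some x in the domain.
Since gcd(54, 79) = 1, 54 is invertible modulo 79. Euclid's algorithm: 79 = 1·54 + 25, 54 = 2·25 + 4, 25 = 6·4 + 1; back-substituting gives 1 = 60·54 − 41·79, so 54⁻¹ ≡ 60 (mod 79).
Then y ↦ 60(y − 12) is a two-sided inverse to σ, so every y ∈ ℤ_{79} has a preimage.
Hence σ is surjective.
Since σ is surjective, we find σ⁻¹(29): we need 54x ≡ 29 − 12 ≡ 17 (mod 79). Using 54⁻¹ = 60: x ≡ 60·17 = 1020 = 12·79 + 72, so x = 72.
Check: σ(72) = 54·72 + 12 = 3900 = 49·79 + 29 ≡ 29 (mod 79).

72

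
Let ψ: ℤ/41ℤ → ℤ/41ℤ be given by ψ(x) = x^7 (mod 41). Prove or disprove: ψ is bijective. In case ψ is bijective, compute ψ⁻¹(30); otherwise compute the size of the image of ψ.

Since 41 is prime, the nonzero elements of ℤ/41ℤ form a cyclic group of order 40.
As gcd(7, 40) = 1, raising to the 7th power is a bijection on this group: if x_1^7 ≡ x_2^7 then (x_1x_2^{−1})^7 = 1, and the only element of order dividing gcd(7, 40) = 1 is 1, so x_1 = x_2.
With ψ(0) = 0 this makes ψ injective on all of ℤ/41ℤ, hence bijective (finite equal-size domain and codomain). In particular ψ is bijective.
Since ψ is bijective, we find the preimage of 30. The inverse of x ↦ x^7 on (ℤ/41ℤ)^× is x ↦ x^23, because 7·23 = 161 = 4·40 + 1 ≡ 1 (mod 40) and x^{40} = 1 for x ≠ 0 (Fermat). So ψ⁻¹(30) = 30^23 mod 41.
Repeated squaring mod 41: 30^1 ≡ 30, 30^2 ≡ 30² = 900 ≡ 39, 30^4 ≡ 39² = 1521 ≡ 4, 30^8 ≡ 4² = 16, 30^16 ≡ 16² = 256 ≡ 10. Since 23 = 16 + 4 + 2 + 1, 30^23 ≡ 10·4·39·30: 10·4 = 40, then 40·39 = 1560 ≡ 2, then 2·30 = 60 ≡ 19. So 30^23 ≡ 19 (mod 41).
Hence ψ⁻¹(30) = 19.

19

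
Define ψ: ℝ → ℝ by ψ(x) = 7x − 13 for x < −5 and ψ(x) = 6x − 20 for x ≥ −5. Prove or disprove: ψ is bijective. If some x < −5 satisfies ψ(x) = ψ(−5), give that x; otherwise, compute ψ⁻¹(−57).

Both pieces are strictly increasing (slopes 7 and 6), so each is injective on its own interval.
The left piece maps (−∞, −5) onto (−∞, −48); the right piece maps [−5, ∞) onto [−50, ∞).
These images overlap. In particular ψ(−5) = −50 (right piece), and solving 7x − 13 = −50 on the left piece gives x = −37/7 < −5.
So ψ(−37/7) = ψ(−5) with −37/7 ≠ −5, and ψ is not injective, hence not bijective. This x = −37/7 is the requested value below −5.

-37/7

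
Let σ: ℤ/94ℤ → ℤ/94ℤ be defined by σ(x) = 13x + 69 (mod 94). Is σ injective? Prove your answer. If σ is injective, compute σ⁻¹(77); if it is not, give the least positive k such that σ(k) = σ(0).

44

If σ(x_1) = σ(x_2), then 13x_1 ≡ 13x_2 (mod 94). Because gcd(13, 94) = 1, we may cancel 13 to get x_1 ≡ x_2 (mod 94).
Hence σ is injective.
We now compute 13⁻¹ mod 94 explicitly. Euclid's algorithm: 94 = 7·13 + 3, 13 = 4·3 + 1; back-substituting gives 1 = 29·13 − 4·94, so 13⁻¹ ≡ 29 (mod 94).
Since σ is injective, we find σ⁻¹(77): we need 13x ≡ 77 − 69 ≡ 8 (mod 94). Using 13⁻¹ = 29: x ≡ 29·8 = 232 = 2·94 + 44, so x = 44.
Check: σ(44) = 13·44 + 69 = 641 = 6·94 + 77 ≡ 77 (mod 94).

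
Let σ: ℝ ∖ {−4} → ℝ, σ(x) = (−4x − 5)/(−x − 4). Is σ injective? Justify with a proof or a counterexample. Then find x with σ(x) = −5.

-25/9

Suppose σ(u) = σ(v). Cross-multiplying: (−4u − 5)(−v − 4) = (−4v − 5)(−u − 4).
Expanding both sides and cancelling the symmetric terms leaves 11·(u − v) = 0. Since 11 ≠ 0, u = v. Therefore σ is injective.
Solving σ(x) = −5: cross-multiplying gives −4x − 5 = −5(−x − 4), which rearranges to −9x = 25, so x = −25/9.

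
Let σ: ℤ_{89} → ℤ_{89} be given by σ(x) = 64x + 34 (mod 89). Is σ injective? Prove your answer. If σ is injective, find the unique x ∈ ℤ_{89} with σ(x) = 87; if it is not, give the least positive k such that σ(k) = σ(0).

5

Suppose σ(u) = σ(v) in ℤ_{89}. Then 64u + 34 ≡ 64v + 34 (mod 89), so 64(u − v) ≡ 0 (mod 89).
Since gcd(64, 89) = 1, 64 is invertible modulo 89, thus u − v ≡ 0 (mod 89), i.e. u = v.
So σ is injective.
We now compute 64⁻¹ mod 89 explicitly. Euclid's algorithm: 89 = 1·64 + 25, 64 = 2·25 + 14, 25 = 1·14 + 11, 14 = 1·11 + 3, 11 = 3·3 + 2, 3 = 1·2 + 1; back-substituting gives 1 = 32·64 − 23·89, so 64⁻¹ ≡ 32 (mod 89).
Since σ is injective, we find σ⁻¹(87): we need 64x ≡ 87 − 34 ≡ 53 (mod 89). Using 64⁻¹ = 32: x ≡ 32·53 = 1696 = 19·89 + 5, so x = 5.
Check: σ(5) = 64·5 + 34 = 354 = 3·89 + 87 ≡ 87 (mod 89).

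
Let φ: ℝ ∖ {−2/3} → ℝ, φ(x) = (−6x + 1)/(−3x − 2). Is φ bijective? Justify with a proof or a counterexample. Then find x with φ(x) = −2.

If φ(x) = 2, cross-multiplying gives −3(−6x + 1) = −6(−3x − 2), which simplifies to −3 = 12 — false.  So 2 has no preimage and φ is not surjective.
So φ is not bijective.
Solving φ(x) = −2: cross-multiplying gives −6x + 1 = −2(−3x − 2), which rearranges to −12x = 3, so x = −1/4.

-1/4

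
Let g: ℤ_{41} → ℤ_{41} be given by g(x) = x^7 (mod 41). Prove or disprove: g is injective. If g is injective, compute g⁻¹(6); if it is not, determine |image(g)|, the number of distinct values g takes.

Since 41 is prime, the nonzero elements of ℤ_{41} form a cyclic group of order 40.
As gcd(7, 40) = 1, raising to the 7th power is a bijection on this group: if x_1^7 ≡ x_2^7 then (x_1x_2^{−1})^7 = 1, and the only element of order dividing gcd(7, 40) = 1 is 1, so x_1 = x_2.
With g(0) = 0 this makes g injective on all of ℤ_{41}, hence bijective (finite equal-size domain and codomain). In particular g is injective.
Since g is injective, we find the preimage of 6. The inverse of x ↦ x^7 on (ℤ_{41})^× is x ↦ x^23, because 7·23 = 161 = 4·40 + 1 ≡ 1 (mod 40) and x^{40} = 1 for x ≠ 0 (Fermat). So g⁻¹(6) = 6^23 mod 41.
Repeated squaring mod 41: 6^1 ≡ 6, 6^2 ≡ 6² = 36, 6^4 ≡ 36² = 1296 ≡ 25, 6^8 ≡ 25² = 625 ≡ 10, 6^16 ≡ 10² = 100 ≡ 18. Since 23 = 16 + 4 + 2 + 1, 6^23 ≡ 18·25·36·6: 18·25 = 450 ≡ 40, then 40·36 = 1440 ≡ 5, then 5·6 = 30. So 6^23 ≡ 30 (mod 41).
Hence g⁻¹(6) = 30.

30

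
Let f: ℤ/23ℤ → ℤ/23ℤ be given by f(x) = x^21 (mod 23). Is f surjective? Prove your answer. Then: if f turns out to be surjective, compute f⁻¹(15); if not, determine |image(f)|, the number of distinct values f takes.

Since 23 is prime, the nonzero elements of ℤ/23ℤ form a cyclic group of order 22.
As gcd(21, 22) = 1, raising to the 21st power is a bijection on this group: if u^21 ≡ v^21 then (uv^{−1})^21 = 1, and the only element of order dividing gcd(21, 22) = 1 is 1, so u = v.
With f(0) = 0 this makes f injective on all of ℤ/23ℤ, hence bijective (finite equal-size domain and codomain). In particular f is surjective.
Since f is surjective, we find the preimage of 15. The inverse of x ↦ x^21 on (ℤ/23ℤ)^× is x ↦ x^21, because 21·21 = 441 = 20·22 + 1 ≡ 1 (mod 22) and x^{22} = 1 for x ≠ 0 (Fermat). So f⁻¹(15) = 15^21 mod 23.
Repeated squaring mod 23: 15^1 ≡ 15, 15^2 ≡ 15² = 225 ≡ 18, 15^4 ≡ 18² = 324 ≡ 2, 15^8 ≡ 2² = 4, 15^16 ≡ 4² = 16. Since 21 = 16 + 4 + 1, 15^21 ≡ 16·2·15: 16·2 = 32 ≡ 9, then 9·15 = 135 ≡ 20. So 15^21 ≡ 20 (mod 23).
Hence f⁻¹(15) = 20.

20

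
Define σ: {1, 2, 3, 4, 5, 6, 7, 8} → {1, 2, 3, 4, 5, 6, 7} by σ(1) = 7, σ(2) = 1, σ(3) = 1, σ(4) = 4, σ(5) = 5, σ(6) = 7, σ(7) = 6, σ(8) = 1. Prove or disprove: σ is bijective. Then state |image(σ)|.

5

σ(2) = 1 = σ(3) with 2 ≠ 3, so σ is not injective, hence not bijective.
The image of σ is {1, 4, 5, 6, 7}, which has 5 elements.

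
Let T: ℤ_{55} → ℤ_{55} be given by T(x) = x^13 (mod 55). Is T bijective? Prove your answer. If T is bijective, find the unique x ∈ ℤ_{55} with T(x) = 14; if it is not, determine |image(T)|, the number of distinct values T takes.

9

Computing x^13 mod 55 for each x (by repeated squaring, reducing mod 55 at every step), the values T(0), T(1), …, T(54) are: 0, 1, 52, 38, 9, 15, 51, 2, 28, 14, 10, 11, 12, 8, 49, 20, 26, 7, 13, 39, 25, 21, 22, 23, 19, 5, 31, 37, 18, 24, 50, 36, 32, 33, 34, 30, 16, 42, 48, 29, 35, 6, 47, 43, 44, 45, 41, 27, 53, 4, 40, 46, 17, 3, 54.
Every element of ℤ_{55} appears exactly once in this list, so T is a bijection, and in particular bijective.
Since T is bijective, we read off the preimage of 14 from the same table: T(9) = 14, so T⁻¹(14) = 9.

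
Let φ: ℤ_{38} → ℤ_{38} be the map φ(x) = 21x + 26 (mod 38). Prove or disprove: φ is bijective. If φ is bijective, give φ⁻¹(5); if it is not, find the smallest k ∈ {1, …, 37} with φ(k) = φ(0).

37

If φ(u) = φ(v), then 21u ≡ 21v (mod 38). Because gcd(21, 38) = 1, we may cancel 21 to get u ≡ v (mod 38).
We now compute 21⁻¹ mod 38 explicitly. Euclid's algorithm: 38 = 1·21 + 17, 21 = 1·17 + 4, 17 = 4·4 + 1; back-substituting gives 1 = 29·21 − 16·38, so 21⁻¹ ≡ 29 (mod 38).
Then y ↦ 29(y − 26) is a two-sided inverse to φ, so every y ∈ ℤ_{38} has a preimage.
Thus φ is bijective.
Since φ is bijective, we compute φ⁻¹(5): solve 21x + 26 ≡ 5 (mod 38), i.e. 21x ≡ 17 (mod 38).
Multiplying by 21⁻¹ = 29 gives x ≡ 29·17 = 493 = 12·38 + 37 ≡ 37 (mod 38).
Check: φ(37) = 21·37 + 26 = 803 = 21·38 + 5 ≡ 5 (mod 38).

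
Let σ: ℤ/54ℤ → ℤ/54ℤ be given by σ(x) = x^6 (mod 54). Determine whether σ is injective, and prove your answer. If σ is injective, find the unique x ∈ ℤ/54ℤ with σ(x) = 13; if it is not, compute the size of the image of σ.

σ(0) = 0^6 = 0.
σ(6): Repeated squaring mod 54: 6^1 ≡ 6, 6^2 ≡ 6² = 36, 6^4 ≡ 36² = 1296 ≡ 0. Since 6 = 4 + 2, 6^6 ≡ 0·36: 0·36 = 0. So 6^6 ≡ 0 (mod 54).
So σ(0) = σ(6) = 0 while 0 ≠ 6, hence σ is not injective.
Since σ is not injective, we determine |image(σ)|. Computing x^6 mod 54 for each x (by repeated squaring, reducing mod 54 at every step), the values σ(0), σ(1), …, σ(53) are: 0, 1, 10, 27, 46, 19, 0, 37, 28, 27, 28, 37, 0, 19, 46, 27, 10, 1, 0, 1, 10, 27, 46, 19, 0, 37, 28, 27, 28, 37, 0, 19, 46, 27, 10, 1, 0, 1, 10, 27, 46, 19, 0, 37, 28, 27, 28, 37, 0, 19, 46, 27, 10, 1.
The distinct values are {0, 1, 10, 19, 27, 28, 37, 46}; there are 8 of them.

8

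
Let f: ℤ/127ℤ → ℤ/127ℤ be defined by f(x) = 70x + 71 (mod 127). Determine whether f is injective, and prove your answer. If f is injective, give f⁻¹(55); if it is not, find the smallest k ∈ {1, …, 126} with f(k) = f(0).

105

Recall that f is injective when f(u) = f(v) forces u = v.
If f(u) = f(v), then 70u ≡ 70v (mod 127). Because gcd(70, 127) = 1, we may cancel 70 to get u ≡ v (mod 127).
Hence f is injective.
We now compute 70⁻¹ mod 127 explicitly. Euclid's algorithm: 127 = 1·70 + 57, 70 = 1·57 + 13, 57 = 4·13 + 5, 13 = 2·5 + 3, 5 = 1·3 + 2, 3 = 1·2 + 1; back-substituting gives 1 = 49·70 − 27·127, so 70⁻¹ ≡ 49 (mod 127).
Since f is injective, we compute f⁻¹(55): solve 70x + 71 ≡ 55 (mod 127), i.e. 70x ≡ 111 (mod 127).
Multiplying by 70⁻¹ = 49 gives x ≡ 49·111 = 5439 = 42·127 + 105 ≡ 105 (mod 127).
Check: f(105) = 70·105 + 71 = 7421 = 58·127 + 55 ≡ 55 (mod 127).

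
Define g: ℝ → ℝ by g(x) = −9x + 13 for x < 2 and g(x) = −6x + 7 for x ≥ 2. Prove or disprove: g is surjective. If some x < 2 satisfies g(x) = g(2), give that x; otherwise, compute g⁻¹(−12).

Both pieces are strictly decreasing (slopes −9 and −6), so each is injective on its own interval.
The left piece maps (−∞, 2) onto (−5, ∞); the right piece maps [2, ∞) onto (−∞, −5].
These images together cover ℝ, so g is surjective.
Because the two images are disjoint, no x < 2 has g(x) = g(2), so we compute g⁻¹(−12): −12 lies in (−∞, −5], so solve −6x + 7 = −12: x = (−12 − 7)/(−6) = 19/6.

19/6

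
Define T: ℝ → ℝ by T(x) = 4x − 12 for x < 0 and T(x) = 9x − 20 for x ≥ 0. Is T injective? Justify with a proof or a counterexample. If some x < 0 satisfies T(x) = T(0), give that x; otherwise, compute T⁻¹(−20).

-2

Both pieces are strictly increasing (slopes 4 and 9), so each is injective on its own interval.
The left piece maps (−∞, 0) onto (−∞, −12); the right piece maps [0, ∞) onto [−20, ∞).
These images overlap. In particular T(0) = −20 (right piece), and solving 4x − 12 = −20 on the left piece gives x = −2 < 0.
So T(−2) = T(0) with −2 ≠ 0, and T is not injective. This x = −2 is the requested value below 0.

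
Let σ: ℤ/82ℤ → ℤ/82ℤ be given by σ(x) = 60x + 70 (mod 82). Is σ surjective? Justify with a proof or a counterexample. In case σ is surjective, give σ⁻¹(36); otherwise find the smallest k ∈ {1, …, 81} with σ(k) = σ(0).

Since gcd(60, 82) = 2, we have 60x ≡ 0 (mod 2) for all x, so σ(x) ≡ 0 (mod 2).
But 1 ≢ 0 (mod 2), so 1 ∈ ℤ/82ℤ has no preimage. Thus σ is not surjective.
Since σ is not surjective, we find the least positive k with σ(k) = σ(0): this means 60k ≡ 0 (mod 82), i.e. 82 ∣ 60k. Since gcd(60, 82) = 2, dividing through by 2 this holds exactly when 41 ∣ 30k, and as gcd(30, 41) = 1, exactly when 41 ∣ k.
The smallest positive such k is 41.

41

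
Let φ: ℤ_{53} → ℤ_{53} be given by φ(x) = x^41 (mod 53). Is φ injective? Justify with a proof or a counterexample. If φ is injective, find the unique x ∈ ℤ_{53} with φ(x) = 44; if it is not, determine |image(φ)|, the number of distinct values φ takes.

16

Since 53 is prime, the nonzero elements of ℤ_{53} form a cyclic group of order 52.
As gcd(41, 52) = 1, raising to the 41st power is a bijection on this group: if s^41 ≡ t^41 then (st^{−1})^41 = 1, and the only element of order dividing gcd(41, 52) = 1 is 1, so s = t.
With φ(0) = 0 this makes φ injective on all of ℤ_{53}, hence bijective (finite equal-size domain and codomain). In particular φ is injective.
Since φ is injective, we find the preimage of 44. The inverse of x ↦ x^41 on (ℤ_{53})^× is x ↦ x^33, because 41·33 = 1353 = 26·52 + 1 ≡ 1 (mod 52) and x^{52} = 1 for x ≠ 0 (Fermat). So φ⁻¹(44) = 44^33 mod 53.
Repeated squaring mod 53: 44^1 ≡ 44, 44^2 ≡ 44² = 1936 ≡ 28, 44^4 ≡ 28² = 784 ≡ 42, 44^8 ≡ 42² = 1764 ≡ 15, 44^16 ≡ 15² = 225 ≡ 13, 44^32 ≡ 13² = 169 ≡ 10. Since 33 = 32 + 1, 44^33 ≡ 10·44: 10·44 = 440 ≡ 16. So 44^33 ≡ 16 (mod 53).
Hence φ⁻¹(44) = 16.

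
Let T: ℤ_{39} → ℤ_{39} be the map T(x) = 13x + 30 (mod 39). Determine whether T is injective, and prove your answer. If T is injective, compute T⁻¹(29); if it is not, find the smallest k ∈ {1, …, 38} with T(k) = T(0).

We have gcd(13, 39) = 13 > 1. Taking a = 0 and b = 3: T(0) = 30 and T(3) = 13·3 + 30 = 69 ≡ 30 (mod 39).
So T(0) = T(3) while 0 ≠ 3, hence T is not injective.
Since T is not injective, we find the least positive k with T(k) = T(0): this means 13k ≡ 0 (mod 39), i.e. 39 ∣ 13k. Since gcd(13, 39) = 13, dividing through by 13 this holds exactly when 3 ∣ k.
The smallest positive such k is 3.

3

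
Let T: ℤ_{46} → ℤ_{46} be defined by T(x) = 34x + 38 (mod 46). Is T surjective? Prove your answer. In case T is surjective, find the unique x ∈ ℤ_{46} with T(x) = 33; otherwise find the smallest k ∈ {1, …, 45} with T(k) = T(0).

Since gcd(34, 46) = 2, we have 34x ≡ 0 (mod 2) for all x, so T(x) ≡ 0 (mod 2).
But 1 ≢ 0 (mod 2), so 1 ∈ ℤ_{46} has no preimage. Therefore T is not surjective.
Since T is not surjective, we find the least positive k with T(k) = T(0): this means 34k ≡ 0 (mod 46), i.e. 46 ∣ 34k. Since gcd(34, 46) = 2, dividing through by 2 this holds exactly when 23 ∣ 17k, and as gcd(17, 23) = 1, exactly when 23 ∣ k.
The smallest positive such k is 23.

23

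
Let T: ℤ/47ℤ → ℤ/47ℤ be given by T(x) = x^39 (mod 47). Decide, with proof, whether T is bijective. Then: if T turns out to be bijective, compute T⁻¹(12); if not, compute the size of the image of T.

Since 47 is prime, the nonzero elements of ℤ/47ℤ form a cyclic group of order 46.
As gcd(39, 46) = 1, raising to the 39th power is a bijection on this group: if u^39 ≡ v^39 then (uv^{−1})^39 = 1, and the only element of order dividing gcd(39, 46) = 1 is 1, so u = v.
With T(0) = 0 this makes T injective on all of ℤ/47ℤ, hence bijective (finite equal-size domain and codomain). In particular T is bijective.
Since T is bijective, we find the preimage of 12. The inverse of x ↦ x^39 on (ℤ/47ℤ)^× is x ↦ x^13, because 39·13 = 507 = 11·46 + 1 ≡ 1 (mod 46) and x^{46} = 1 for x ≠ 0 (Fermat). So T⁻¹(12) = 12^13 mod 47.
Repeated squaring mod 47: 12^1 ≡ 12, 12^2 ≡ 12² = 144 ≡ 3, 12^4 ≡ 3² = 9, 12^8 ≡ 9² = 81 ≡ 34. Since 13 = 8 + 4 + 1, 12^13 ≡ 34·9·12: 34·9 = 306 ≡ 24, then 24·12 = 288 ≡ 6. So 12^13 ≡ 6 (mod 47).
Hence T⁻¹(12) = 6.

6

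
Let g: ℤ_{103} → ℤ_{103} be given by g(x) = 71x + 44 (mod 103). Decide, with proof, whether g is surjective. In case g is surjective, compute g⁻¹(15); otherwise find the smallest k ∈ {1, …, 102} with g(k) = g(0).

17

By definition, g is surjective if every y in the codomain equals g(x) for some x in the domain.
Since gcd(71, 103) = 1, 71 is invertible modulo 103. Euclid's algorithm: 103 = 1·71 + 32, 71 = 2·32 + 7, 32 = 4·7 + 4, 7 = 1·4 + 3, 4 = 1·3 + 1; back-substituting gives 1 = 74·71 − 51·103, so 71⁻¹ ≡ 74 (mod 103).
For any y ∈ ℤ_{103}, x = 74(y − 44) mod 103 satisfies g(x) = 71·74(y − 44) + 44 ≡ y (since 71·74 ≡ 1 mod 103). So every y has a preimage.
Thus g is surjective.
Since g is surjective, we compute g⁻¹(15): solve 71x + 44 ≡ 15 (mod 103), i.e. 71x ≡ 74 (mod 103).
Multiplying by 71⁻¹ = 74 gives x ≡ 74·74 = 5476 = 53·103 + 17 ≡ 17 (mod 103).
Check: g(17) = 71·17 + 44 = 1251 = 12·103 + 15 ≡ 15 (mod 103).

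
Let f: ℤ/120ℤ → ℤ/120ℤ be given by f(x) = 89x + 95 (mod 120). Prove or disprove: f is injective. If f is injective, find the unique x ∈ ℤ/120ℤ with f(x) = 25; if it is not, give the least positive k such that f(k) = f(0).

If f(u) = f(v), then 89u ≡ 89v (mod 120). Because gcd(89, 120) = 1, we may cancel 89 to get u ≡ v (mod 120).
Hence f is injective.
We now compute 89⁻¹ mod 120 explicitly. Euclid's algorithm: 120 = 1·89 + 31, 89 = 2·31 + 27, 31 = 1·27 + 4, 27 = 6·4 + 3, 4 = 1·3 + 1; back-substituting gives 1 = 89·89 − 66·120, so 89⁻¹ ≡ 89 (mod 120).
Since f is injective, we compute f⁻¹(25): solve 89x + 95 ≡ 25 (mod 120), i.e. 89x ≡ 50 (mod 120).
Multiplying by 89⁻¹ = 89 gives x ≡ 89·50 = 4450 = 37·120 + 10 ≡ 10 (mod 120).
Check: f(10) = 89·10 + 95 = 985 = 8·120 + 25 ≡ 25 (mod 120).

10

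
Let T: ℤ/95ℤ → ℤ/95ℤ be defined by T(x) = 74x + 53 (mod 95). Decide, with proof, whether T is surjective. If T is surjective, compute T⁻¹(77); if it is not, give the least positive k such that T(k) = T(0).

Since gcd(74, 95) = 1, 74 is invertible modulo 95. Euclid's algorithm: 95 = 1·74 + 21, 74 = 3·21 + 11, 21 = 1·11 + 10, 11 = 1·10 + 1; back-substituting gives 1 = 9·74 − 7·95, so 74⁻¹ ≡ 9 (mod 95).
Then y ↦ 9(y − 53) is a two-sided inverse to T, so every y ∈ ℤ/95ℤ has a preimage.
Hence T is surjective.
Since T is surjective, we find T⁻¹(77): we need 74x ≡ 77 − 53 ≡ 24 (mod 95). Using 74⁻¹ = 9: x ≡ 9·24 = 216 = 2·95 + 26, so x = 26.
Check: T(26) = 74·26 + 53 = 1977 = 20·95 + 77 ≡ 77 (mod 95).

26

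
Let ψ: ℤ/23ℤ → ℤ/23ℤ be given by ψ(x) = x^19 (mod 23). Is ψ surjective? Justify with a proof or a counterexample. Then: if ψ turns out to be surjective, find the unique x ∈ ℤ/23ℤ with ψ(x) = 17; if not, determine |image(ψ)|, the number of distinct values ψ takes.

Since 23 is prime, the nonzero elements of ℤ/23ℤ form a cyclic group of order 22.
As gcd(19, 22) = 1, raising to the 19th power is a bijection on this group: if x_1^19 ≡ x_2^19 then (x_1x_2^{−1})^19 = 1, and the only element of order dividing gcd(19, 22) = 1 is 1, so x_1 = x_2.
With ψ(0) = 0 this makes ψ injective on all of ℤ/23ℤ, hence bijective (finite equal-size domain and codomain). In particular ψ is surjective.
Since ψ is surjective, we find the preimage of 17. The inverse of x ↦ x^19 on (ℤ/23ℤ)^× is x ↦ x^7, because 19·7 = 133 = 6·22 + 1 ≡ 1 (mod 22) and x^{22} = 1 for x ≠ 0 (Fermat). So ψ⁻¹(17) = 17^7 mod 23.
Repeated squaring mod 23: 17^1 ≡ 17, 17^2 ≡ 17² = 289 ≡ 13, 17^4 ≡ 13² = 169 ≡ 8. Since 7 = 4 + 2 + 1, 17^7 ≡ 8·13·17: 8·13 = 104 ≡ 12, then 12·17 = 204 ≡ 20. So 17^7 ≡ 20 (mod 23).
Hence ψ⁻¹(17) = 20.

20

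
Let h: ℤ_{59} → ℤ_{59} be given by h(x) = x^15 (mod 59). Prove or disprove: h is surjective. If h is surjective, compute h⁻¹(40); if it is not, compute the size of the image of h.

Since 59 is prime, the nonzero elements of ℤ_{59} form a cyclic group of order 58.
As gcd(15, 58) = 1, raising to the 15th power is a bijection on this group: if s^15 ≡ t^15 then (st^{−1})^15 = 1, and the only element of order dividing gcd(15, 58) = 1 is 1, so s = t.
With h(0) = 0 this makes h injective on all of ℤ_{59}, hence bijective (finite equal-size domain and codomain). In particular h is surjective.
Since h is surjective, we find the preimage of 40. The inverse of x ↦ x^15 on (ℤ_{59})^× is x ↦ x^31, because 15·31 = 465 = 8·58 + 1 ≡ 1 (mod 58) and x^{58} = 1 for x ≠ 0 (Fermat). So h⁻¹(40) = 40^31 mod 59.
Repeated squaring mod 59: 40^1 ≡ 40, 40^2 ≡ 40² = 1600 ≡ 7, 40^4 ≡ 7² = 49, 40^8 ≡ 49² = 2401 ≡ 41, 40^16 ≡ 41² = 1681 ≡ 29. Since 31 = 16 + 8 + 4 + 2 + 1, 40^31 ≡ 29·41·49·7·40: 29·41 = 1189 ≡ 9, then 9·49 = 441 ≡ 28, then 28·7 = 196 ≡ 19, then 19·40 = 760 ≡ 52. So 40^31 ≡ 52 (mod 59).
Hence h⁻¹(40) = 52.

52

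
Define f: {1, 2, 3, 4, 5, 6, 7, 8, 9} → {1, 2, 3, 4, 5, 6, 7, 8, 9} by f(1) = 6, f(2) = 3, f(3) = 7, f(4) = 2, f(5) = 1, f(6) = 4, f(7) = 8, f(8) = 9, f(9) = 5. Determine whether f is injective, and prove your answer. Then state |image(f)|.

9

The values f(1), …, f(9) are 6, 3, 7, 2, 1, 4, 8, 9, 5 — all distinct.
So f(s) = f(t) only when s = t, and f is injective.
The image of f is {1, 2, 3, 4, 5, 6, 7, 8, 9}, which has 9 elements.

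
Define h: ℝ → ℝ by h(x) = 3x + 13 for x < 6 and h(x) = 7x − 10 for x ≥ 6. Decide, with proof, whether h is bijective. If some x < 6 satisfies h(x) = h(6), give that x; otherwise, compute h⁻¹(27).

14/3

Both pieces are strictly increasing (slopes 3 and 7), so each is injective on its own interval.
The left piece maps (−∞, 6) onto (−∞, 31); the right piece maps [6, ∞) onto [32, ∞).
The images leave a gap (31 has no preimage), so h is not surjective, hence not bijective.
Because the two images are disjoint, no x < 6 has h(x) = h(6), so we compute h⁻¹(27): 27 lies in (−∞, 31), so solve 3x + 13 = 27: x = (27 − 13)/3 = 14/3.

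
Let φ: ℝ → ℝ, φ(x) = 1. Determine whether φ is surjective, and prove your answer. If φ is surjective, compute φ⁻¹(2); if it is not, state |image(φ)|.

1

φ(x) = 1 for all x, so 2 has no preimage and φ is not surjective.
Since φ is not surjective, we state |image(φ)|: the image of φ is {1}, which has 1 element.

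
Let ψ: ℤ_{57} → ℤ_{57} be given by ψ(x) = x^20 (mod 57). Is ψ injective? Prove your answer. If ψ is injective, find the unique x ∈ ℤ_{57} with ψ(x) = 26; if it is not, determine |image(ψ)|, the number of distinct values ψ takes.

20

ψ(8): Repeated squaring mod 57: 8^1 ≡ 8, 8^2 ≡ 8² = 64 ≡ 7, 8^4 ≡ 7² = 49, 8^8 ≡ 49² = 2401 ≡ 7, 8^16 ≡ 7² = 49. Since 20 = 16 + 4, 8^20 ≡ 49·49: 49·49 = 2401 ≡ 7. So 8^20 ≡ 7 (mod 57).
ψ(11): Repeated squaring mod 57: 11^1 ≡ 11, 11^2 ≡ 11² = 121 ≡ 7, 11^4 ≡ 7² = 49, 11^8 ≡ 49² = 2401 ≡ 7, 11^16 ≡ 7² = 49. Since 20 = 16 + 4, 11^20 ≡ 49·49: 49·49 = 2401 ≡ 7. So 11^20 ≡ 7 (mod 57).
So ψ(8) = ψ(11) = 7 while 8 ≠ 11, therefore ψ is not injective.
Since ψ is not injective, we determine |image(ψ)|. Computing x^20 mod 57 for each x (by repeated squaring, reducing mod 57 at every step), the values ψ(0), ψ(1), …, ψ(56) are: 0, 1, 4, 9, 16, 25, 36, 49, 7, 24, 43, 7, 30, 55, 25, 54, 28, 4, 39, 19, 1, 42, 28, 16, 6, 55, 49, 45, 43, 43, 45, 49, 55, 6, 16, 28, 42, 1, 19, 39, 4, 28, 54, 25, 55, 30, 7, 43, 24, 7, 49, 36, 25, 16, 9, 4, 1.
The distinct values are {0, 1, 4, 6, 7, 9, 16, 19, 24, 25, 28, 30, 36, 39, 42, 43, 45, 49, 54, 55}; there are 20 of them.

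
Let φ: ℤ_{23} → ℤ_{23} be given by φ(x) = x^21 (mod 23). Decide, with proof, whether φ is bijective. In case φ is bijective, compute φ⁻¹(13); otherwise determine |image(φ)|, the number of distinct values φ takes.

16

Since 23 is prime, the nonzero elements of ℤ_{23} form a cyclic group of order 22.
As gcd(21, 22) = 1, raising to the 21st power is a bijection on this group: if x_1^21 ≡ x_2^21 then (x_1x_2^{−1})^21 = 1, and the only element of order dividing gcd(21, 22) = 1 is 1, so x_1 = x_2.
With φ(0) = 0 this makes φ injective on all of ℤ_{23}, hence bijective (finite equal-size domain and codomain). In particular φ is bijective.
Since φ is bijective, we find the preimage of 13. The inverse of x ↦ x^21 on (ℤ_{23})^× is x ↦ x^21, because 21·21 = 441 = 20·22 + 1 ≡ 1 (mod 22) and x^{22} = 1 for x ≠ 0 (Fermat). So φ⁻¹(13) = 13^21 mod 23.
Repeated squaring mod 23: 13^1 ≡ 13, 13^2 ≡ 13² = 169 ≡ 8, 13^4 ≡ 8² = 64 ≡ 18, 13^8 ≡ 18² = 324 ≡ 2, 13^16 ≡ 2² = 4. Since 21 = 16 + 4 + 1, 13^21 ≡ 4·18·13: 4·18 = 72 ≡ 3, then 3·13 = 39 ≡ 16. So 13^21 ≡ 16 (mod 23).
Hence φ⁻¹(13) = 16.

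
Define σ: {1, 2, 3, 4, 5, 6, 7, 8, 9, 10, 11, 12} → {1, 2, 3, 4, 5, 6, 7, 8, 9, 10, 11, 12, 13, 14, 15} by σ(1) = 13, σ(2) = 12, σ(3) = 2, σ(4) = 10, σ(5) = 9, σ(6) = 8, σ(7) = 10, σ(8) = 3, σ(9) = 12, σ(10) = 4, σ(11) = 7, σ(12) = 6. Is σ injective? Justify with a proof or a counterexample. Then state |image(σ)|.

10

σ(4) = 10 = σ(7) with 4 ≠ 7, so σ is not injective.
The image of σ is {2, 3, 4, 6, 7, 8, 9, 10, 12, 13}, which has 10 elements.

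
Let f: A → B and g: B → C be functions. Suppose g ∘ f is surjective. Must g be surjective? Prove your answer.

surjective

Let c ∈ C. Since g ∘ f is surjective, some a ∈ A has g(f(a)) = c. Then b = f(a) ∈ B satisfies g(b) = c. So g is surjective.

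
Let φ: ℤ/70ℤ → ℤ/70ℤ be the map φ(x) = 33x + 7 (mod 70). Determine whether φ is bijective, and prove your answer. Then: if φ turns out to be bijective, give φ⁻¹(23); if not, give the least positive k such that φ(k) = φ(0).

62

If φ(u) = φ(v), then 33u ≡ 33v (mod 70). Because gcd(33, 70) = 1, we may cancel 33 to get u ≡ v (mod 70).
We now compute 33⁻¹ mod 70 explicitly. Euclid's algorithm: 70 = 2·33 + 4, 33 = 8·4 + 1; back-substituting gives 1 = 17·33 − 8·70, so 33⁻¹ ≡ 17 (mod 70).
For any y ∈ ℤ/70ℤ, x = 17(y − 7) mod 70 satisfies φ(x) = 33·17(y − 7) + 7 ≡ y (since 33·17 ≡ 1 mod 70). So every y has a preimage.
Hence φ is bijective.
Since φ is bijective, we compute φ⁻¹(23): solve 33x + 7 ≡ 23 (mod 70), i.e. 33x ≡ 16 (mod 70).
Multiplying by 33⁻¹ = 17 gives x ≡ 17·16 = 272 = 3·70 + 62 ≡ 62 (mod 70).
Check: φ(62) = 33·62 + 7 = 2053 = 29·70 + 23 ≡ 23 (mod 70).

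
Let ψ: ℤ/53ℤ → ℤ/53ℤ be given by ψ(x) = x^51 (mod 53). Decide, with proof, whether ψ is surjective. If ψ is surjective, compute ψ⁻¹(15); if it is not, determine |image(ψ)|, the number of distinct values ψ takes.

46

Since 53 is prime, the nonzero elements of ℤ/53ℤ form a cyclic group of order 52.
As gcd(51, 52) = 1, raising to the 51st power is a bijection on this group: if s^51 ≡ t^51 then (st^{−1})^51 = 1, and the only element of order dividing gcd(51, 52) = 1 is 1, so s = t.
With ψ(0) = 0 this makes ψ injective on all of ℤ/53ℤ, hence bijective (finite equal-size domain and codomain). In particular ψ is surjective.
Since ψ is surjective, we find the preimage of 15. The inverse of x ↦ x^51 on (ℤ/53ℤ)^× is x ↦ x^51, because 51·51 = 2601 = 50·52 + 1 ≡ 1 (mod 52) and x^{52} = 1 for x ≠ 0 (Fermat). So ψ⁻¹(15) = 15^51 mod 53.
Repeated squaring mod 53: 15^1 ≡ 15, 15^2 ≡ 15² = 225 ≡ 13, 15^4 ≡ 13² = 169 ≡ 10, 15^8 ≡ 10² = 100 ≡ 47, 15^16 ≡ 47² = 2209 ≡ 36, 15^32 ≡ 36² = 1296 ≡ 24. Since 51 = 32 + 16 + 2 + 1, 15^51 ≡ 24·36·13·15: 24·36 = 864 ≡ 16, then 16·13 = 208 ≡ 49, then 49·15 = 735 ≡ 46. So 15^51 ≡ 46 (mod 53).
Hence ψ⁻¹(15) = 46.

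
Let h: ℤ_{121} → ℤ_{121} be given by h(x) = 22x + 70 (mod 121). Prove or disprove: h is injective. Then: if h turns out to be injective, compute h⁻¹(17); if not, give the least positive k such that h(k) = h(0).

We have gcd(22, 121) = 11 > 1. Taking x_1 = 0 and x_2 = 11: h(0) = 70 and h(11) = 22·11 + 70 = 312 ≡ 70 (mod 121).
So h(0) = h(11) while 0 ≠ 11, hence h is not injective.
Since h is not injective, we find the least positive k with h(k) = h(0): this means 22k ≡ 0 (mod 121), i.e. 121 ∣ 22k. Since gcd(22, 121) = 11, dividing through by 11 this holds exactly when 11 ∣ 2k, and as gcd(2, 11) = 1, exactly when 11 ∣ k.
The smallest positive such k is 11.

11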